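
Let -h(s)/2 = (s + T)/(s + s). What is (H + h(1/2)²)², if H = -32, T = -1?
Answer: 961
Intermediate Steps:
h(s) = -(-1 + s)/s (h(s) = -2*(s - 1)/(s + s) = -2*(-1 + s)/(2*s) = -2*(-1 + s)*1/(2*s) = -(-1 + s)/s)
(H + h(1/2)²)² = (-32 + ((1 - 1/2)/(1/2))²)² = (-32 + ((1 - 1*½)/(½))²)² = (-32 + (2*(1 - ½))²)² = (-32 + (2*(½))²)² = (-32 + 1²)² = (-32 + 1)² = (-31)² = 961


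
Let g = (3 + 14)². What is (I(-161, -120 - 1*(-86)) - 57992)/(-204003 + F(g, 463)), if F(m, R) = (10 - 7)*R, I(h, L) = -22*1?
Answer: 9669/33769 ≈ 0.28633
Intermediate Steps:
g = 289 (g = 17² = 289)
I(h, L) = -22
F(m, R) = 3*R
(I(-161, -120 - 1*(-86)) - 57992)/(-204003 + F(g, 463)) = (-22 - 57992)/(-204003 + 3*463) = -58014/(-204003 + 1389) = -58014/(-202614) = -58014*(-1/202614) = 9669/33769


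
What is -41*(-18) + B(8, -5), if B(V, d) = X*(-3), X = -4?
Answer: 750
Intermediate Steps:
B(V, d) = 12 (B(V, d) = -4*(-3) = 12)
-41*(-18) + B(8, -5) = -41*(-18) + 12 = 738 + 12 = 750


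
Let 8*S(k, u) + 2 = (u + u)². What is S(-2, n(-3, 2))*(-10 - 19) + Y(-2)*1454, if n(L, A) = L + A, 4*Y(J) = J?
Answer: -2937/4 ≈ -734.25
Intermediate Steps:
Y(J) = J/4
n(L, A) = A + L
S(k, u) = -¼ + u²/2 (S(k, u) = -¼ + (u + u)²/8 = -¼ + (2*u)²/8 = -¼ + (4*u²)/8 = -¼ + u²/2)
S(-2, n(-3, 2))*(-10 - 19) + Y(-2)*1454 = (-¼ + (2 - 3)²/2)*(-10 - 19) + ((¼)*(-2))*1454 = (-¼ + (½)*(-1)²)*(-29) - ½*1454 = (-¼ + (½)*1)*(-29) - 727 = (-¼ + ½)*(-29) - 727 = (¼)*(-29) - 727 = -29/4 - 727 = -2937/4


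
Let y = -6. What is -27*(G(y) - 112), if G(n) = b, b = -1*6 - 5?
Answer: 3321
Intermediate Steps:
b = -11 (b = -6 - 5 = -11)
G(n) = -11
-27*(G(y) - 112) = -27*(-11 - 112) = -27*(-123) = 3321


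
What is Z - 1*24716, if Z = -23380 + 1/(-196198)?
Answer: -9436339009/196198 ≈ -48096.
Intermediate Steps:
Z = -4587109241/196198 (Z = -23380 - 1/196198 = -4587109241/196198 ≈ -23380.)
Z - 1*24716 = -4587109241/196198 - 1*24716 = -4587109241/196198 - 24716 = -9436339009/196198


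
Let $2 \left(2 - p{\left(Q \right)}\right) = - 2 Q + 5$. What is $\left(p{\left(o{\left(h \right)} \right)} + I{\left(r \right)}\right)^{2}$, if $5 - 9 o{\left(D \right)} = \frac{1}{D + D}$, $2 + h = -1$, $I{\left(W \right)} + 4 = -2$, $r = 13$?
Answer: $\frac{25600}{729} \approx 35.117$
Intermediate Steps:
$I{\left(W \right)} = -6$ ($I{\left(W \right)} = -4 - 2 = -6$)
$h = -3$ ($h = -2 - 1 = -3$)
$o{\left(D \right)} = \frac{5}{9} - \frac{1}{18 D}$ ($o{\left(D \right)} = \frac{5}{9} - \frac{1}{9 \left(D + D\right)} = \frac{5}{9} - \frac{1}{9 \cdot 2 D} = \frac{5}{9} - \frac{\frac{1}{2} \frac{1}{D}}{9} = \frac{5}{9} - \frac{1}{18 D}$)
$p{\left(Q \right)} = - \frac{1}{2} + Q$ ($p{\left(Q \right)} = 2 - \frac{- 2 Q + 5}{2} = 2 - \frac{5 - 2 Q}{2} = 2 + \left(- \frac{5}{2} + Q\right) = - \frac{1}{2} + Q$)
$\left(p{\left(o{\left(h \right)} \right)} + I{\left(r \right)}\right)^{2} = \left(\left(- \frac{1}{2} + \frac{-1 + 10 \left(-3\right)}{18 \left(-3\right)}\right) - 6\right)^{2} = \left(\left(- \frac{1}{2} + \frac{1}{18} \left(- \frac{1}{3}\right) \left(-1 - 30\right)\right) - 6\right)^{2} = \left(\left(- \frac{1}{2} + \frac{1}{18} \left(- \frac{1}{3}\right) \left(-31\right)\right) - 6\right)^{2} = \left(\left(- \frac{1}{2} + \frac{31}{54}\right) - 6\right)^{2} = \left(\frac{2}{27} - 6\right)^{2} = \left(- \frac{160}{27}\right)^{2} = \frac{25600}{729}$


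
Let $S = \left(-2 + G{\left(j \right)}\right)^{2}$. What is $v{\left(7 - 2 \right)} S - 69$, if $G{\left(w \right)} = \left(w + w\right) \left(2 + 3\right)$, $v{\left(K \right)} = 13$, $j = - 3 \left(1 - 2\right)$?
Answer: $10123$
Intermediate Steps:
$j = 3$ ($j = \left(-3\right) \left(-1\right) = 3$)
$G{\left(w \right)} = 10 w$ ($G{\left(w \right)} = 2 w 5 = 10 w$)
$S = 784$ ($S = \left(-2 + 10 \cdot 3\right)^{2} = \left(-2 + 30\right)^{2} = 28^{2} = 784$)
$v{\left(7 - 2 \right)} S - 69 = 13 \cdot 784 - 69 = 10192 - 69 = 10123$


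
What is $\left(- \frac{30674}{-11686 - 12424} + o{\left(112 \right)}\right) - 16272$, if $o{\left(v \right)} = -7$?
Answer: $- \frac{196228008}{12055} \approx -16278.0$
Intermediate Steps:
$\left(- \frac{30674}{-11686 - 12424} + o{\left(112 \right)}\right) - 16272 = \left(- \frac{30674}{-11686 - 12424} - 7\right) - 16272 = \left(- \frac{30674}{-24110} - 7\right) - 16272 = \left(\left(-30674\right) \left(- \frac{1}{24110}\right) - 7\right) - 16272 = \left(\frac{15337}{12055} - 7\right) - 16272 = - \frac{69048}{12055} - 16272 = - \frac{196228008}{12055}$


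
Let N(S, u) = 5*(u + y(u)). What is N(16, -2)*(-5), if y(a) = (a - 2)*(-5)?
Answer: -450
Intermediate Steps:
y(a) = 10 - 5*a (y(a) = (-2 + a)*(-5) = 10 - 5*a)
N(S, u) = 50 - 20*u (N(S, u) = 5*(u + (10 - 5*u)) = 5*(10 - 4*u) = 50 - 20*u)
N(16, -2)*(-5) = (50 - 20*(-2))*(-5) = (50 + 40)*(-5) = 90*(-5) = -450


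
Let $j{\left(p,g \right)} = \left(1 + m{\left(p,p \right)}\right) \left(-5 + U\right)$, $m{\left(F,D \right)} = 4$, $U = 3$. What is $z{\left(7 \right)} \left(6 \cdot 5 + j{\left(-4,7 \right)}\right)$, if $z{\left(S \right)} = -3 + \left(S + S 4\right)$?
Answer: $640$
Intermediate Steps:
$j{\left(p,g \right)} = -10$ ($j{\left(p,g \right)} = \left(1 + 4\right) \left(-5 + 3\right) = 5 \left(-2\right) = -10$)
$z{\left(S \right)} = -3 + 5 S$ ($z{\left(S \right)} = -3 + \left(S + 4 S\right) = -3 + 5 S$)
$z{\left(7 \right)} \left(6 \cdot 5 + j{\left(-4,7 \right)}\right) = \left(-3 + 5 \cdot 7\right) \left(6 \cdot 5 - 10\right) = \left(-3 + 35\right) \left(30 - 10\right) = 32 \cdot 20 = 640$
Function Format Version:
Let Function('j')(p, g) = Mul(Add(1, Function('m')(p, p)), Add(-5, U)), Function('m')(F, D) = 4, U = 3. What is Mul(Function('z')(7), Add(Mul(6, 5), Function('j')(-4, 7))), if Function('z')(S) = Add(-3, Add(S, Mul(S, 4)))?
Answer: 640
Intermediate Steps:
Function('j')(p, g) = -10 (Function('j')(p, g) = Mul(Add(1, 4), Add(-5, 3)) = Mul(5, -2) = -10)
Function('z')(S) = Add(-3, Mul(5, S)) (Function('z')(S) = Add(-3, Add(S, Mul(4, S))) = Add(-3, Mul(5, S)))
Mul(Function('z')(7), Add(Mul(6, 5), Function('j')(-4, 7))) = Mul(Add(-3, Mul(5, 7)), Add(Mul(6, 5), -10)) = Mul(Add(-3, 35), Add(30, -10)) = Mul(32, 20) = 640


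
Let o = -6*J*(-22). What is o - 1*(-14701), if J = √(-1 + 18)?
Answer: 14701 + 132*√17 ≈ 15245.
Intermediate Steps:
J = √17 ≈ 4.1231
o = 132*√17 (o = -6*√17*(-22) = 132*√17 ≈ 544.25)
o - 1*(-14701) = 132*√17 - 1*(-14701) = 132*√17 + 14701 = 14701 + 132*√17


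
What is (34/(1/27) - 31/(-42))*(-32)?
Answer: -617392/21 ≈ -29400.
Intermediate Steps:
(34/(1/27) - 31/(-42))*(-32) = (34/(1/27) - 31*(-1/42))*(-32) = (34*27 + 31/42)*(-32) = (918 + 31/42)*(-32) = (38587/42)*(-32) = -617392/21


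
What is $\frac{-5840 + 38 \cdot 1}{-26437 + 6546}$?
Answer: $\frac{5802}{19891} \approx 0.29169$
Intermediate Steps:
$\frac{-5840 + 38 \cdot 1}{-26437 + 6546} = \frac{-5840 + 38}{-19891} = \left(-5802\right) \left(- \frac{1}{19891}\right) = \frac{5802}{19891}$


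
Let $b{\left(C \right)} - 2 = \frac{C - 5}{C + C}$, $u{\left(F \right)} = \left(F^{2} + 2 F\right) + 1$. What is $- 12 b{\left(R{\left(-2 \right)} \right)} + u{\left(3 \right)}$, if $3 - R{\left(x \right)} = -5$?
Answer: $- \frac{41}{4} \approx -10.25$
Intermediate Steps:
$R{\left(x \right)} = 8$ ($R{\left(x \right)} = 3 - -5 = 3 + 5 = 8$)
$u{\left(F \right)} = 1 + F^{2} + 2 F$
$b{\left(C \right)} = 2 + \frac{-5 + C}{2 C}$ ($b{\left(C \right)} = 2 + \frac{C - 5}{C + C} = 2 + \frac{-5 + C}{2 C}$)
$- 12 b{\left(R{\left(-2 \right)} \right)} + u{\left(3 \right)} = - 12 \frac{5 \left(-1 + 8\right)}{2 \cdot 8} + \left(1 + 3^{2} + 2 \cdot 3\right) = - 12 \cdot \frac{5}{2} \cdot \frac{1}{8} \cdot 7 + \left(1 + 9 + 6\right) = \left(-12\right) \frac{35}{16} + 16 = - \frac{105}{4} + 16 = - \frac{41}{4}$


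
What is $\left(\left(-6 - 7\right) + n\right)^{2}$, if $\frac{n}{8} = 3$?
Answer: $121$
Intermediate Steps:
$n = 24$ ($n = 8 \cdot 3 = 24$)
$\left(\left(-6 - 7\right) + n\right)^{2} = \left(\left(-6 - 7\right) + 24\right)^{2} = \left(-13 + 24\right)^{2} = 11^{2} = 121$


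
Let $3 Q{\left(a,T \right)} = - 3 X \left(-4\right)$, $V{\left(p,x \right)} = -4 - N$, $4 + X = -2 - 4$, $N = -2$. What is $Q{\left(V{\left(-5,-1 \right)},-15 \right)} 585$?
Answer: $-23400$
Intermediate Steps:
$X = -10$ ($X = -4 - 6 = -10$)
$V{\left(p,x \right)} = -2$ ($V{\left(p,x \right)} = -4 - -2 = -4 + 2 = -2$)
$Q{\left(a,T \right)} = -40$ ($Q{\left(a,T \right)} = \frac{\left(-3\right) \left(-10\right) \left(-4\right)}{3} = \frac{30 \left(-4\right)}{3} = \frac{1}{3} \left(-120\right) = -40$)
$Q{\left(V{\left(-5,-1 \right)},-15 \right)} 585 = \left(-40\right) 585 = -23400$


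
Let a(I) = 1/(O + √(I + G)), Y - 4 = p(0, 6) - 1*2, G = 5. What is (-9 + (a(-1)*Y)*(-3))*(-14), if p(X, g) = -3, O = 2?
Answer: 231/2 ≈ 115.50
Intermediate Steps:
Y = -1 (Y = 4 + (-3 - 1*2) = 4 + (-3 - 2) = 4 - 5 = -1)
a(I) = 1/(2 + √(5 + I)) (a(I) = 1/(2 + √(I + 5)) = 1/(2 + √(5 + I)))
(-9 + (a(-1)*Y)*(-3))*(-14) = (-9 + (-1/(2 + √(5 - 1)))*(-3))*(-14) = (-9 + (-1/(2 + √4))*(-3))*(-14) = (-9 + (-1/(2 + 2))*(-3))*(-14) = (-9 + (-1/4)*(-3))*(-14) = (-9 + ((¼)*(-1))*(-3))*(-14) = (-9 - ¼*(-3))*(-14) = (-9 + ¾)*(-14) = -33/4*(-14) = 231/2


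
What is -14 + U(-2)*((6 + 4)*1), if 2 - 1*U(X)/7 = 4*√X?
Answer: 126 - 280*I*√2 ≈ 126.0 - 395.98*I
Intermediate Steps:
U(X) = 14 - 28*√X
-14 + U(-2)*((6 + 4)*1) = -14 + (14 - 28*I*√2)*((6 + 4)*1) = -14 + (14 - 28*I*√2)*(10*1) = -14 + (14 - 28*I*√2)*10 = -14 + (140 - 280*I*√2) = 126 - 280*I*√2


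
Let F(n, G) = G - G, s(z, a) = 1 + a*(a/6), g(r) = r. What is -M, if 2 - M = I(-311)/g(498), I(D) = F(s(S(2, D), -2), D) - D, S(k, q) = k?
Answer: -685/498 ≈ -1.3755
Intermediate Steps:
s(z, a) = 1 + a²/6 (s(z, a) = 1 + a*(a*(⅙)) = 1 + a*(a/6) = 1 + a²/6)
F(n, G) = 0
I(D) = -D (I(D) = 0 - D = -D)
M = 685/498 (M = 2 - (-1*(-311))/498 = 2 - 311/498 = 685/498 ≈ 1.3755)
-M = -1*685/498 = -685/498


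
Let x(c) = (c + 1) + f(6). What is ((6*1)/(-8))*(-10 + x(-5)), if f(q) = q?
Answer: 6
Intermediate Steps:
x(c) = 7 + c (x(c) = (c + 1) + 6 = (1 + c) + 6 = 7 + c)
((6*1)/(-8))*(-10 + x(-5)) = ((6*1)/(-8))*(-10 + (7 - 5)) = (6*(-1/8))*(-10 + 2) = -3/4*(-8) = 6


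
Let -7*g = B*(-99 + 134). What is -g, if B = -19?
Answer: -95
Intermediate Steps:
g = 95 (g = -(-19)*(-99 + 134)/7 = -(-19)*35/7 = -⅐*(-665) = 95)
-g = -1*95 = -95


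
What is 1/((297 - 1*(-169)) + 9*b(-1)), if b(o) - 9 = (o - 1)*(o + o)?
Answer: 1/583 ≈ 0.0017153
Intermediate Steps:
b(o) = 9 + 2*o*(-1 + o) (b(o) = 9 + (o - 1)*(o + o) = 9 + (-1 + o)*(2*o) = 9 + 2*o*(-1 + o))
1/((297 - 1*(-169)) + 9*b(-1)) = 1/((297 - 1*(-169)) + 9*(9 - 2*(-1) + 2*(-1)²)) = 1/((297 + 169) + 9*(9 + 2 + 2*1)) = 1/(466 + 9*(9 + 2 + 2)) = 1/(466 + 9*13) = 1/(466 + 117) = 1/583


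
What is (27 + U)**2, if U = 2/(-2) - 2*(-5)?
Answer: 1296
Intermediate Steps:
U = 9 (U = 2*(-1/2) + 10 = -1 + 10 = 9)
(27 + U)**2 = (27 + 9)**2 = 36**2 = 1296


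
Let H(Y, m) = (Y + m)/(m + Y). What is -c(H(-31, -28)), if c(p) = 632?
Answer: -632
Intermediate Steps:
H(Y, m) = 1 (H(Y, m) = (Y + m)/(Y + m) = 1)
-c(H(-31, -28)) = -1*632 = -632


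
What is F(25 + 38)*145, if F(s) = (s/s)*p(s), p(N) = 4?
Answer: 580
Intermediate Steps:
F(s) = 4 (F(s) = (s/s)*4 = 1*4 = 4)
F(25 + 38)*145 = 4*145 = 580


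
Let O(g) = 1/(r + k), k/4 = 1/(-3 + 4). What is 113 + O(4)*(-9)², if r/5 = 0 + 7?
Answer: 1496/13 ≈ 115.08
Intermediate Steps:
k = 4 (k = 4/(-3 + 4) = 4/1 = 4*1 = 4)
r = 35 (r = 5*(0 + 7) = 5*7 = 35)
O(g) = 1/39 (O(g) = 1/(35 + 4) = 1/39)
113 + O(4)*(-9)² = 113 + (1/39)*(-9)² = 113 + (1/39)*81 = 113 + 27/13 = 1496/13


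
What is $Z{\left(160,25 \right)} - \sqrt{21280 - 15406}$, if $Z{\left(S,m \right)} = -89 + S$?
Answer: $71 - \sqrt{5874} \approx -5.642$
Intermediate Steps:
$Z{\left(160,25 \right)} - \sqrt{21280 - 15406} = \left(-89 + 160\right) - \sqrt{21280 - 15406} = 71 - \sqrt{5874}$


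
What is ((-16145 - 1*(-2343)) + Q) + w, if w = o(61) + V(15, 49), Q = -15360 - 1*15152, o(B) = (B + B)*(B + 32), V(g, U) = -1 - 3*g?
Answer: -33014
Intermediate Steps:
o(B) = 2*B*(32 + B) (o(B) = (2*B)*(32 + B) = 2*B*(32 + B))
Q = -30512 (Q = -15360 - 15152 = -30512)
w = 11300 (w = 2*61*(32 + 61) + (-1 - 3*15) = 2*61*93 + (-1 - 45) = 11346 - 46 = 11300)
((-16145 - 1*(-2343)) + Q) + w = ((-16145 - 1*(-2343)) - 30512) + 11300 = ((-16145 + 2343) - 30512) + 11300 = (-13802 - 30512) + 11300 = -44314 + 11300 = -33014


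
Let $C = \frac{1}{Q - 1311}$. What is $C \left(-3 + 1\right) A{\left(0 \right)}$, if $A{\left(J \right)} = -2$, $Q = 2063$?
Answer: $\frac{1}{188} \approx 0.0053191$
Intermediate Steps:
$C = \frac{1}{752}$ ($C = \frac{1}{2063 - 1311} = \frac{1}{752} \approx 0.0013298$)
$C \left(-3 + 1\right) A{\left(0 \right)} = \frac{\left(-3 + 1\right) \left(-2\right)}{752} = \frac{\left(-2\right) \left(-2\right)}{752} = \frac{1}{752} \cdot 4 = \frac{1}{188}$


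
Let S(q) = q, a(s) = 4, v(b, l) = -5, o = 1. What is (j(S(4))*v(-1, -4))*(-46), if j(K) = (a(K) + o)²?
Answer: 5750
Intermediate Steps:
j(K) = 25 (j(K) = (4 + 1)² = 5² = 25)
(j(S(4))*v(-1, -4))*(-46) = (25*(-5))*(-46) = -125*(-46) = 5750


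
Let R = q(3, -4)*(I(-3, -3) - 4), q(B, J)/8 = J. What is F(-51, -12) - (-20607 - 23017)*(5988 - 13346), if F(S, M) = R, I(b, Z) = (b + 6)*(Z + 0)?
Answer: -320984976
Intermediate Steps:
I(b, Z) = Z*(6 + b) (I(b, Z) = (6 + b)*Z = Z*(6 + b))
q(B, J) = 8*J
R = 416 (R = (8*(-4))*(-3*(6 - 3) - 4) = -32*(-3*3 - 4) = -32*(-9 - 4) = -32*(-13) = 416)
F(S, M) = 416
F(-51, -12) - (-20607 - 23017)*(5988 - 13346) = 416 - (-20607 - 23017)*(5988 - 13346) = 416 - (-43624)*(-7358) = 416 - 1*320985392 = 416 - 320985392 = -320984976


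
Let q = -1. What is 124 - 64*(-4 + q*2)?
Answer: 508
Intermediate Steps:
124 - 64*(-4 + q*2) = 124 - 64*(-4 - 1*2) = 124 - 64*(-4 - 2) = 124 - 64*(-6) = 124 + 384 = 508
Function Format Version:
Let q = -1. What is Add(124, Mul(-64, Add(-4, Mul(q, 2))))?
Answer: 508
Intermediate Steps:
Add(124, Mul(-64, Add(-4, Mul(q, 2)))) = Add(124, Mul(-64, Add(-4, Mul(-1, 2)))) = Add(124, Mul(-64, Add(-4, -2))) = Add(124, Mul(-64, -6)) = Add(124, 384) = 508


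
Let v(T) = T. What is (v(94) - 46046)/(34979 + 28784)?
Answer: -45952/63763 ≈ -0.72067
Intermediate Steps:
(v(94) - 46046)/(34979 + 28784) = (94 - 46046)/(34979 + 28784) = -45952/63763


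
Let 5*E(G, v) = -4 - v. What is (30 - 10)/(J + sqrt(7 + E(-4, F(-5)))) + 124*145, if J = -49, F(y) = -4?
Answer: 3074510/171 - 10*sqrt(7)/1197 ≈ 17980.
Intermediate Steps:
E(G, v) = -4/5 - v/5 (E(G, v) = (-4 - v)/5 = -4/5 - v/5)
(30 - 10)/(J + sqrt(7 + E(-4, F(-5)))) + 124*145 = (30 - 10)/(-49 + sqrt(7 + (-4/5 - 1/5*(-4)))) + 124*145 = 20/(-49 + sqrt(7 + (-4/5 + 4/5))) + 17980 = 20/(-49 + sqrt(7 + 0)) + 17980 = 20/(-49 + sqrt(7)) + 17980 = 17980 + 20/(-49 + sqrt(7))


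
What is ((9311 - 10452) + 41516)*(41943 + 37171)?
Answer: 3194227750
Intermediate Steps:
((9311 - 10452) + 41516)*(41943 + 37171) = (-1141 + 41516)*79114 = 40375*79114 = 3194227750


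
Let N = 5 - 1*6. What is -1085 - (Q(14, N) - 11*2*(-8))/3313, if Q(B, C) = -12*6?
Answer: -3594709/3313 ≈ -1085.0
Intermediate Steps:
N = -1 (N = 5 - 6 = -1)
Q(B, C) = -72
-1085 - (Q(14, N) - 11*2*(-8))/3313 = -1085 - (-72 - 11*2*(-8))/3313 = -1085 - (-72 - 22*(-8))/3313 = -1085 - (-72 - 1*(-176))/3313 = -1085 - (-72 + 176)/3313 = -1085 - 104/3313 = -3594709/3313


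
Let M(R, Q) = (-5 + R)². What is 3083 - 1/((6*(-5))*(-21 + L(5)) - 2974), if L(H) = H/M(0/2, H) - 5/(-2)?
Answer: 7476276/2425 ≈ 3083.0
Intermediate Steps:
L(H) = 5/2 + H/25 (L(H) = H/((-5 + 0/2)²) - 5/(-2) = H/((-5 + 0*(½))²) - 5*(-½) = H/((-5 + 0)²) + 5/2 = H/((-5)²) + 5/2 = H/25 + 5/2 = 5/2 + H/25)
3083 - 1/((6*(-5))*(-21 + L(5)) - 2974) = 3083 - 1/((6*(-5))*(-21 + (5/2 + (1/25)*5)) - 2974) = 3083 - 1/(-30*(-21 + (5/2 + ⅕)) - 2974) = 3083 - 1/(-30*(-21 + 27/10) - 2974) = 3083 - 1/(-30*(-183/10) - 2974) = 3083 - 1/(549 - 2974) = 3083 - 1/(-2425) = 3083 - 1*(-1/2425) = 3083 + 1/2425 = 7476276/2425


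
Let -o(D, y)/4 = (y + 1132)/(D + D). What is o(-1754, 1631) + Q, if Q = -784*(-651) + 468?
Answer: 448019967/877 ≈ 5.1086e+5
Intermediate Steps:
o(D, y) = -2*(1132 + y)/D (o(D, y) = -4*(y + 1132)/(D + D) = -4*(1132 + y)/(2*D) = -4*(1132 + y)*1/(2*D) = -2*(1132 + y)/D)
Q = 510852 (Q = 510384 + 468 = 510852)
o(-1754, 1631) + Q = 2*(-1132 - 1*1631)/(-1754) + 510852 = 2*(-1/1754)*(-1132 - 1631) + 510852 = 2*(-1/1754)*(-2763) + 510852 = 2763/877 + 510852 = 448019967/877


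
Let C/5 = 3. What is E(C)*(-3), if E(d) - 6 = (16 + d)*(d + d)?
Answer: -2808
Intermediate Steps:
C = 15 (C = 5*3 = 15)
E(d) = 6 + 2*d*(16 + d) (E(d) = 6 + (16 + d)*(d + d) = 6 + (16 + d)*(2*d) = 6 + 2*d*(16 + d))
E(C)*(-3) = (6 + 2*15² + 32*15)*(-3) = (6 + 2*225 + 480)*(-3) = (6 + 450 + 480)*(-3) = 936*(-3) = -2808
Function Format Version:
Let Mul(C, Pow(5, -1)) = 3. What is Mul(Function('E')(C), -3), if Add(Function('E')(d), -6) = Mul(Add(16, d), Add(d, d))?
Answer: -2808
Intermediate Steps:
C = 15 (C = Mul(5, 3) = 15)
Function('E')(d) = Add(6, Mul(2, d, Add(16, d))) (Function('E')(d) = Add(6, Mul(Add(16, d), Add(d, d))) = Add(6, Mul(Add(16, d), Mul(2, d))) = Add(6, Mul(2, d, Add(16, d))))
Mul(Function('E')(C), -3) = Mul(Add(6, Mul(2, Pow(15, 2)), Mul(32, 15)), -3) = Mul(Add(6, Mul(2, 225), 480), -3) = Mul(Add(6, 450, 480), -3) = Mul(936, -3) = -2808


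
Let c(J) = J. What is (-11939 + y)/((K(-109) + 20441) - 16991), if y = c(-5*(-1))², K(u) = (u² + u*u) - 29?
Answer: -11914/27183 ≈ -0.43829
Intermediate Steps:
K(u) = -29 + 2*u² (K(u) = (u² + u²) - 29 = 2*u² - 29 = -29 + 2*u²)
y = 25 (y = (-5*(-1))² = 5² = 25)
(-11939 + y)/((K(-109) + 20441) - 16991) = (-11939 + 25)/(((-29 + 2*(-109)²) + 20441) - 16991) = -11914/(((-29 + 2*11881) + 20441) - 16991) = -11914/(((-29 + 23762) + 20441) - 16991) = -11914/((23733 + 20441) - 16991) = -11914/(44174 - 16991) = -11914/27183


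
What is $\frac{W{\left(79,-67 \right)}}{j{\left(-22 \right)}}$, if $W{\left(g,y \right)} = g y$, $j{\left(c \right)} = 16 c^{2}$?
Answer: $- \frac{5293}{7744} \approx -0.6835$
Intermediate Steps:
$\frac{W{\left(79,-67 \right)}}{j{\left(-22 \right)}} = \frac{79 \left(-67\right)}{16 \left(-22\right)^{2}} = - \frac{5293}{16 \cdot 484} = - \frac{5293}{7744}$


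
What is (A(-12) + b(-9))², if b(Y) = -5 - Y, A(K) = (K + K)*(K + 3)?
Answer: 48400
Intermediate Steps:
A(K) = 2*K*(3 + K) (A(K) = (2*K)*(3 + K) = 2*K*(3 + K))
(A(-12) + b(-9))² = (2*(-12)*(3 - 12) + (-5 - 1*(-9)))² = (2*(-12)*(-9) + (-5 + 9))² = (216 + 4)² = 220² = 48400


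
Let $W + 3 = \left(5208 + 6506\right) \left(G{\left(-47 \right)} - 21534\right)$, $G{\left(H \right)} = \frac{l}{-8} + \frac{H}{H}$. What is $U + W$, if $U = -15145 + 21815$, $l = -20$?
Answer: $-252201610$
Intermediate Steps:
$G{\left(H \right)} = \frac{7}{2}$ ($G{\left(H \right)} = - \frac{20}{-8} + \frac{H}{H} = \left(-20\right) \left(- \frac{1}{8}\right) + 1 = \frac{5}{2} + 1 = \frac{7}{2}$)
$U = 6670$
$W = -252208280$ ($W = -3 + \left(5208 + 6506\right) \left(\frac{7}{2} - 21534\right) = -3 + 11714 \left(- \frac{43061}{2}\right) = -3 - 252208277 = -252208280$)
$U + W = 6670 - 252208280 = -252201610$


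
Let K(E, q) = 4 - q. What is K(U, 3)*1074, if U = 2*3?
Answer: 1074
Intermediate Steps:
U = 6
K(U, 3)*1074 = (4 - 1*3)*1074 = (4 - 3)*1074 = 1*1074 = 1074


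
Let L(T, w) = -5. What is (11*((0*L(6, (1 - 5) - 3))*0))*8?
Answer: 0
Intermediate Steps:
(11*((0*L(6, (1 - 5) - 3))*0))*8 = (11*((0*(-5))*0))*8 = (11*(0*0))*8 = (11*0)*8 = 0*8 = 0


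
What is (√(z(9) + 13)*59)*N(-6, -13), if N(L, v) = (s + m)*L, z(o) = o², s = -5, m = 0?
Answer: 1770*√94 ≈ 17161.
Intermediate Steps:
N(L, v) = -5*L (N(L, v) = (-5 + 0)*L = -5*L)
(√(z(9) + 13)*59)*N(-6, -13) = (√(9² + 13)*59)*(-5*(-6)) = (√(81 + 13)*59)*30 = (√94*59)*30 = (59*√94)*30 = 1770*√94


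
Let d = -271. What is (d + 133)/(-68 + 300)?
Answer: -69/116 ≈ -0.59483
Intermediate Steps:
(d + 133)/(-68 + 300) = (-271 + 133)/(-68 + 300) = -138/232 = -138*1/232 = -69/116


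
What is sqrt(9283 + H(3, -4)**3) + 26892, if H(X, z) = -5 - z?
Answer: 26892 + sqrt(9282) ≈ 26988.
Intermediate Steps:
sqrt(9283 + H(3, -4)**3) + 26892 = sqrt(9283 + (-5 - 1*(-4))**3) + 26892 = sqrt(9283 + (-5 + 4)**3) + 26892 = sqrt(9283 + (-1)**3) + 26892 = sqrt(9283 - 1) + 26892 = sqrt(9282) + 26892 = 26892 + sqrt(9282)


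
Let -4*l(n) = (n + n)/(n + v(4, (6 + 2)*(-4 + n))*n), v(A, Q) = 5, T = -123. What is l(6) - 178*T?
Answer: 262727/12 ≈ 21894.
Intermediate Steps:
l(n) = -1/12 (l(n) = -(n + n)/(4*(n + 5*n)) = -2*n/(4*(6*n)) = -2*n*1/(6*n)/4 = -¼*⅓ = -1/12)
l(6) - 178*T = -1/12 - 178*(-123) = -1/12 + 21894 = 262727/12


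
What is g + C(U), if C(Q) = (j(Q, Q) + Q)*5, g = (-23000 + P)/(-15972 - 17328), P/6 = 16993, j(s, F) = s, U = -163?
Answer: -734567/450 ≈ -1632.4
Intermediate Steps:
P = 101958 (P = 6*16993 = 101958)
g = -1067/450 (g = (-23000 + 101958)/(-15972 - 17328) = 78958/(-33300) = 78958*(-1/33300) = -1067/450 ≈ -2.3711)
C(Q) = 10*Q (C(Q) = (Q + Q)*5 = (2*Q)*5 = 10*Q)
g + C(U) = -1067/450 + 10*(-163) = -1067/450 - 1630 = -734567/450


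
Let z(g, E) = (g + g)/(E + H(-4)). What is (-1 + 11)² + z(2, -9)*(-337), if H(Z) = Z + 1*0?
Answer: 2648/13 ≈ 203.69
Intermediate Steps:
H(Z) = Z (H(Z) = Z + 0 = Z)
z(g, E) = 2*g/(-4 + E) (z(g, E) = (g + g)/(E - 4) = (2*g)/(-4 + E) = 2*g/(-4 + E))
(-1 + 11)² + z(2, -9)*(-337) = (-1 + 11)² + (2*2/(-4 - 9))*(-337) = 10² + (2*2/(-13))*(-337) = 100 + (2*2*(-1/13))*(-337) = 100 - 4/13*(-337) = 100 + 1348/13 = 2648/13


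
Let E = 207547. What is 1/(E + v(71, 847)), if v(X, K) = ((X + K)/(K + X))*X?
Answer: 1/207618 ≈ 4.8165e-6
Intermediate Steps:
v(X, K) = X (v(X, K) = ((K + X)/(K + X))*X = 1*X = X)
1/(E + v(71, 847)) = 1/(207547 + 71) = 1/207618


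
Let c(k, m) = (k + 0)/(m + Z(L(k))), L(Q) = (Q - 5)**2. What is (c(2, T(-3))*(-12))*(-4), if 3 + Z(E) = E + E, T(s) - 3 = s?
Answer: 32/5 ≈ 6.4000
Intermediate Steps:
T(s) = 3 + s
L(Q) = (-5 + Q)**2
Z(E) = -3 + 2*E (Z(E) = -3 + (E + E) = -3 + 2*E)
c(k, m) = k/(-3 + m + 2*(-5 + k)**2) (c(k, m) = (k + 0)/(m + (-3 + 2*(-5 + k)**2)) = k/(-3 + m + 2*(-5 + k)**2))
(c(2, T(-3))*(-12))*(-4) = ((2/(-3 + (3 - 3) + 2*(-5 + 2)**2))*(-12))*(-4) = ((2/(-3 + 0 + 2*(-3)**2))*(-12))*(-4) = ((2/(-3 + 0 + 2*9))*(-12))*(-4) = ((2/(-3 + 0 + 18))*(-12))*(-4) = ((2/15)*(-12))*(-4) = -8/5*(-4) = 32/5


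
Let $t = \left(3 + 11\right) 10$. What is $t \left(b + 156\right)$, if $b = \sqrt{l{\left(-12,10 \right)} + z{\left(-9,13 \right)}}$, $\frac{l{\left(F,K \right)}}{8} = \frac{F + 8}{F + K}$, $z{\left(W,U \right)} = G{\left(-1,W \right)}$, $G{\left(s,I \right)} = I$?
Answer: $21840 + 140 \sqrt{7} \approx 22210.0$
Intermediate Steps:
$z{\left(W,U \right)} = W$
$l{\left(F,K \right)} = \frac{8 \left(8 + F\right)}{F + K}$ ($l{\left(F,K \right)} = 8 \frac{F + 8}{F + K} = 8 \frac{8 + F}{F + K} = \frac{8 \left(8 + F\right)}{F + K}$)
$t = 140$ ($t = 14 \cdot 10 = 140$)
$b = \sqrt{7}$ ($b = \sqrt{\frac{8 \left(8 - 12\right)}{-12 + 10} - 9} = \sqrt{8 \frac{1}{-2} \left(-4\right) - 9} = \sqrt{8 \left(- \frac{1}{2}\right) \left(-4\right) - 9} = \sqrt{16 - 9} = \sqrt{7} \approx 2.6458$)
$t \left(b + 156\right) = 140 \left(\sqrt{7} + 156\right) = 140 \left(156 + \sqrt{7}\right) = 21840 + 140 \sqrt{7}$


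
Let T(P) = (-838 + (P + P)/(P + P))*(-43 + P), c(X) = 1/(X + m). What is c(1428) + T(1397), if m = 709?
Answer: -2421857825/2137 ≈ -1.1333e+6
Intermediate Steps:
c(X) = 1/(709 + X) (c(X) = 1/(X + 709) = 1/(709 + X))
T(P) = 35991 - 837*P (T(P) = (-838 + (2*P)/((2*P)))*(-43 + P) = (-838 + (2*P)*(1/(2*P)))*(-43 + P) = (-838 + 1)*(-43 + P) = -837*(-43 + P) = 35991 - 837*P)
c(1428) + T(1397) = 1/(709 + 1428) + (35991 - 837*1397) = 1/2137 + (35991 - 1169289) = 1/2137 - 1133298 = -2421857825/2137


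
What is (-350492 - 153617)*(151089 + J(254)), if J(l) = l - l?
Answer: -76165324701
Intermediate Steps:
J(l) = 0
(-350492 - 153617)*(151089 + J(254)) = (-350492 - 153617)*(151089 + 0) = -504109*151089 = -76165324701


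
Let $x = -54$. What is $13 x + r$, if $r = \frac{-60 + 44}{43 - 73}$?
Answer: $- \frac{10522}{15} \approx -701.47$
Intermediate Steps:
$r = \frac{8}{15}$ ($r = - \frac{16}{-30} = \left(-16\right) \left(- \frac{1}{30}\right) = \frac{8}{15} \approx 0.53333$)
$13 x + r = 13 \left(-54\right) + \frac{8}{15} = -702 + \frac{8}{15} = - \frac{10522}{15}$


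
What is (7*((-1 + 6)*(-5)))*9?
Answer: -1575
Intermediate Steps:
(7*((-1 + 6)*(-5)))*9 = (7*(5*(-5)))*9 = (7*(-25))*9 = -175*9 = -1575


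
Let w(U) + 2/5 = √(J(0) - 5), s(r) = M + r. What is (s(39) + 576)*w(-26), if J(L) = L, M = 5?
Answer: -248 + 620*I*√5 ≈ -248.0 + 1386.4*I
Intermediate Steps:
s(r) = 5 + r
w(U) = -⅖ + I*√5 (w(U) = -⅖ + √(0 - 5) = -⅖ + √(-5) = -⅖ + I*√5)
(s(39) + 576)*w(-26) = ((5 + 39) + 576)*(-⅖ + I*√5) = (44 + 576)*(-⅖ + I*√5) = 620*(-⅖ + I*√5) = -248 + 620*I*√5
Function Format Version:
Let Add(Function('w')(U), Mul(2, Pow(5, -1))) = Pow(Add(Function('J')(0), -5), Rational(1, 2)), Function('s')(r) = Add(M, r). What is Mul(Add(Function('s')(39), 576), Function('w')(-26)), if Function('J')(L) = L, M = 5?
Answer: Add(-248, Mul(620, I, Pow(5, Rational(1, 2)))) ≈ Add(-248.00, Mul(1386.4, I))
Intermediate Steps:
Function('s')(r) = Add(5, r)
Function('w')(U) = Add(Rational(-2, 5), Mul(I, Pow(5, Rational(1, 2)))) (Function('w')(U) = Add(Rational(-2, 5), Pow(Add(0, -5), Rational(1, 2))) = Add(Rational(-2, 5), Pow(-5, Rational(1, 2))) = Add(Rational(-2, 5), Mul(I, Pow(5, Rational(1, 2)))))
Mul(Add(Function('s')(39), 576), Function('w')(-26)) = Mul(Add(Add(5, 39), 576), Add(Rational(-2, 5), Mul(I, Pow(5, Rational(1, 2))))) = Mul(Add(44, 576), Add(Rational(-2, 5), Mul(I, Pow(5, Rational(1, 2))))) = Mul(620, Add(Rational(-2, 5), Mul(I, Pow(5, Rational(1, 2))))) = Add(-248, Mul(620, I, Pow(5, Rational(1, 2))))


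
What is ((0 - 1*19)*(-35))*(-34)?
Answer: -22610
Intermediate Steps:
((0 - 1*19)*(-35))*(-34) = ((0 - 19)*(-35))*(-34) = -19*(-35)*(-34) = 665*(-34) = -22610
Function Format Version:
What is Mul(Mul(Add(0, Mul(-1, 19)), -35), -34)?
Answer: -22610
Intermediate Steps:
Mul(Mul(Add(0, Mul(-1, 19)), -35), -34) = Mul(Mul(Add(0, -19), -35), -34) = Mul(Mul(-19, -35), -34) = Mul(665, -34) = -22610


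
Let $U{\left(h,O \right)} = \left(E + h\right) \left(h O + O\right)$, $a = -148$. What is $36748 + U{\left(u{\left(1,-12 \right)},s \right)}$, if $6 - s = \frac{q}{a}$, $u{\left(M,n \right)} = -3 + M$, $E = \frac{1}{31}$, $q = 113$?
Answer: $\frac{168660885}{4588} \approx 36761.0$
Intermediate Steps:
$E = \frac{1}{31} \approx 0.032258$
$s = \frac{1001}{148}$ ($s = 6 - \frac{113}{-148} = 6 - 113 \left(- \frac{1}{148}\right) = 6 - - \frac{113}{148} = 6 + \frac{113}{148} = \frac{1001}{148} \approx 6.7635$)
$U{\left(h,O \right)} = \left(\frac{1}{31} + h\right) \left(O + O h\right)$ ($U{\left(h,O \right)} = \left(\frac{1}{31} + h\right) \left(h O + O\right) = \left(\frac{1}{31} + h\right) \left(O h + O\right) = \left(\frac{1}{31} + h\right) \left(O + O h\right)$)
$36748 + U{\left(u{\left(1,-12 \right)},s \right)} = 36748 + \frac{1}{31} \cdot \frac{1001}{148} \left(1 + 31 \left(-3 + 1\right)^{2} + 32 \left(-3 + 1\right)\right) = 36748 + \frac{1}{31} \cdot \frac{1001}{148} \left(1 + 31 \left(-2\right)^{2} + 32 \left(-2\right)\right) = 36748 + \frac{1}{31} \cdot \frac{1001}{148} \left(1 + 31 \cdot 4 - 64\right) = 36748 + \frac{1}{31} \cdot \frac{1001}{148} \left(1 + 124 - 64\right) = 36748 + \frac{1}{31} \cdot \frac{1001}{148} \cdot 61 = 36748 + \frac{61061}{4588} = \frac{168660885}{4588}$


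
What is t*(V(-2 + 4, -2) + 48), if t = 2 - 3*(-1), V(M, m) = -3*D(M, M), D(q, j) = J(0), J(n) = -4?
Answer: 300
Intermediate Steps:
D(q, j) = -4
V(M, m) = 12 (V(M, m) = -3*(-4) = 12)
t = 5 (t = 2 + 3 = 5)
t*(V(-2 + 4, -2) + 48) = 5*(12 + 48) = 5*60 = 300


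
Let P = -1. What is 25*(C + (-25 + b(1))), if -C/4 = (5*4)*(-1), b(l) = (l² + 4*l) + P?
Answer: 1475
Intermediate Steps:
b(l) = -1 + l² + 4*l (b(l) = (l² + 4*l) - 1 = -1 + l² + 4*l)
C = 80 (C = -4*5*4*(-1) = -80*(-1) = -4*(-20) = 80)
25*(C + (-25 + b(1))) = 25*(80 + (-25 + (-1 + 1² + 4*1))) = 25*(80 + (-25 + (-1 + 1 + 4))) = 25*(80 + (-25 + 4)) = 25*(80 - 21) = 25*59 = 1475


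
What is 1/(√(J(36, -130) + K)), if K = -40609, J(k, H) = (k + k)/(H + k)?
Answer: -I*√89706973/1908659 ≈ -0.0049623*I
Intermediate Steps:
J(k, H) = 2*k/(H + k) (J(k, H) = (2*k)/(H + k) = 2*k/(H + k))
1/(√(J(36, -130) + K)) = 1/(√(2*36/(-130 + 36) - 40609)) = 1/(√(2*36/(-94) - 40609)) = 1/(√(2*36*(-1/94) - 40609)) = 1/(√(-36/47 - 40609)) = 1/(√(-1908659/47)) = 1/(I*√89706973/47) = -I*√89706973/1908659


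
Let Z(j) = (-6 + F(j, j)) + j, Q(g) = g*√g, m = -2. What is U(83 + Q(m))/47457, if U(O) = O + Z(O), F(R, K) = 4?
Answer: 164/47457 - 4*I*√2/47457 ≈ 0.0034558 - 0.0001192*I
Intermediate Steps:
Q(g) = g^(3/2)
Z(j) = -2 + j (Z(j) = (-6 + 4) + j = -2 + j)
U(O) = -2 + 2*O (U(O) = O + (-2 + O) = -2 + 2*O)
U(83 + Q(m))/47457 = (-2 + 2*(83 + (-2)^(3/2)))/47457 = (-2 + 2*(83 - 2*I*√2))*(1/47457) = (-2 + (166 - 4*I*√2))*(1/47457) = (164 - 4*I*√2)*(1/47457) = 164/47457 - 4*I*√2/47457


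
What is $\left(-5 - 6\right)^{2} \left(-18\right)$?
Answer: $-2178$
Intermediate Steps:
$\left(-5 - 6\right)^{2} \left(-18\right) = \left(-11\right)^{2} \left(-18\right) = 121 \left(-18\right) = -2178$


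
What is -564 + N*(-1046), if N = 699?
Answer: -731718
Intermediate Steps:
-564 + N*(-1046) = -564 + 699*(-1046) = -564 - 731154 = -731718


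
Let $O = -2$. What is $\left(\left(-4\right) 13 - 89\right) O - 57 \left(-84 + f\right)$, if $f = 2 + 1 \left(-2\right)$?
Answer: $5070$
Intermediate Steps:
$f = 0$ ($f = 2 - 2 = 0$)
$\left(\left(-4\right) 13 - 89\right) O - 57 \left(-84 + f\right) = \left(\left(-4\right) 13 - 89\right) \left(-2\right) - 57 \left(-84 + 0\right) = \left(-52 - 89\right) \left(-2\right) - 57 \left(-84\right) = \left(-141\right) \left(-2\right) - -4788 = 282 + 4788 = 5070$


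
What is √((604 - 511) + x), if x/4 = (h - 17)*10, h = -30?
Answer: I*√1787 ≈ 42.273*I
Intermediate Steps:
x = -1880 (x = 4*((-30 - 17)*10) = 4*(-47*10) = 4*(-470) = -1880)
√((604 - 511) + x) = √((604 - 511) - 1880) = √(93 - 1880) = √(-1787) = I*√1787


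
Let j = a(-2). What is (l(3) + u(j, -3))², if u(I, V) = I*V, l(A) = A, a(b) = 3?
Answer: 36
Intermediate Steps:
j = 3
(l(3) + u(j, -3))² = (3 + 3*(-3))² = (3 - 9)² = (-6)² = 36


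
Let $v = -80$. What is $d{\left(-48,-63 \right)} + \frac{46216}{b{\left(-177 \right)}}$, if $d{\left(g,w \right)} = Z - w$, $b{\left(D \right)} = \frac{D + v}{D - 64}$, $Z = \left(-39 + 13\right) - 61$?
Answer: $\frac{11131888}{257} \approx 43315.0$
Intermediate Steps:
$Z = -87$ ($Z = -26 - 61 = -87$)
$b{\left(D \right)} = \frac{-80 + D}{-64 + D}$ ($b{\left(D \right)} = \frac{D - 80}{D - 64} = \frac{-80 + D}{-64 + D}$)
$d{\left(g,w \right)} = -87 - w$
$d{\left(-48,-63 \right)} + \frac{46216}{b{\left(-177 \right)}} = \left(-87 - -63\right) + \frac{46216}{\frac{1}{-64 - 177} \left(-80 - 177\right)} = \left(-87 + 63\right) + \frac{46216}{\frac{1}{-241} \left(-257\right)} = -24 + \frac{46216}{\left(- \frac{1}{241}\right) \left(-257\right)} = -24 + \frac{46216}{\frac{257}{241}} = -24 + 46216 \cdot \frac{241}{257} = -24 + \frac{11138056}{257} = \frac{11131888}{257}$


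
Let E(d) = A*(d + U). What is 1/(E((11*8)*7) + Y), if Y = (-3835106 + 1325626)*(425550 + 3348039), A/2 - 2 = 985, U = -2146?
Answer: -1/9469749143940 ≈ -1.0560e-13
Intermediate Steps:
A = 1974 (A = 4 + 2*985 = 4 + 1970 = 1974)
E(d) = -4236204 + 1974*d (E(d) = 1974*(d - 2146) = 1974*(-2146 + d) = -4236204 + 1974*d)
Y = -9469746123720 (Y = -2509480*3773589 = -9469746123720)
1/(E((11*8)*7) + Y) = 1/((-4236204 + 1974*((11*8)*7)) - 9469746123720) = 1/((-4236204 + 1974*(88*7)) - 9469746123720) = 1/((-4236204 + 1974*616) - 9469746123720) = 1/((-4236204 + 1215984) - 9469746123720) = 1/(-3020220 - 9469746123720) = 1/(-9469749143940) = -1/9469749143940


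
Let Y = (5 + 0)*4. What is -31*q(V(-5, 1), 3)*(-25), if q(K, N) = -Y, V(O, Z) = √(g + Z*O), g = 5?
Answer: -15500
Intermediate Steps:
Y = 20 (Y = 5*4 = 20)
V(O, Z) = √(5 + O*Z) (V(O, Z) = √(5 + Z*O) = √(5 + O*Z))
q(K, N) = -20 (q(K, N) = -1*20 = -20)
-31*q(V(-5, 1), 3)*(-25) = -31*(-20)*(-25) = 620*(-25) = -15500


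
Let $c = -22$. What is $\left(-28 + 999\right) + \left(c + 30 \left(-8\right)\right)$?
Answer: $709$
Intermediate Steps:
$\left(-28 + 999\right) + \left(c + 30 \left(-8\right)\right) = \left(-28 + 999\right) + \left(-22 + 30 \left(-8\right)\right) = 971 - 262 = 709$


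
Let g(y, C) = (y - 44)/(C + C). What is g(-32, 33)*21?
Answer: -266/11 ≈ -24.182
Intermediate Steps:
g(y, C) = (-44 + y)/(2*C) (g(y, C) = (-44 + y)/((2*C)) = (-44 + y)*(1/(2*C)) = (-44 + y)/(2*C))
g(-32, 33)*21 = ((½)*(-44 - 32)/33)*21 = ((½)*(1/33)*(-76))*21 = -38/33*21 = -266/11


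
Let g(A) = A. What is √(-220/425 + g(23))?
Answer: 7*√3315/85 ≈ 4.7416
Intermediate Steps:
√(-220/425 + g(23)) = √(-220/425 + 23) = √(-220*1/425 + 23) = √(-44/85 + 23) = √(1911/85) = 7*√3315/85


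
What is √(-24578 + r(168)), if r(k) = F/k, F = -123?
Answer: I*√19269726/28 ≈ 156.78*I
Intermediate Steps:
r(k) = -123/k
√(-24578 + r(168)) = √(-24578 - 123/168) = √(-24578 - 123*1/168) = √(-24578 - 41/56) = √(-1376409/56) = I*√19269726/28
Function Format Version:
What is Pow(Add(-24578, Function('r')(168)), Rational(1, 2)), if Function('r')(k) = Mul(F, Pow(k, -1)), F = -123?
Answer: Mul(Rational(1, 28), I, Pow(19269726, Rational(1, 2))) ≈ Mul(156.78, I)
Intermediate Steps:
Function('r')(k) = Mul(-123, Pow(k, -1))
Pow(Add(-24578, Function('r')(168)), Rational(1, 2)) = Pow(Add(-24578, Mul(-123, Pow(168, -1))), Rational(1, 2)) = Pow(Add(-24578, Mul(-123, Rational(1, 168))), Rational(1, 2)) = Pow(Add(-24578, Rational(-41, 56)), Rational(1, 2)) = Pow(Rational(-1376409, 56), Rational(1, 2)) = Mul(Rational(1, 28), I, Pow(19269726, Rational(1, 2)))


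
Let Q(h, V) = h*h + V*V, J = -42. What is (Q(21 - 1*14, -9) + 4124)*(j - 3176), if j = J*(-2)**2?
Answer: -14225376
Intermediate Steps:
j = -168 (j = -42*(-2)**2 = -42*4 = -168)
Q(h, V) = V**2 + h**2 (Q(h, V) = h**2 + V**2 = V**2 + h**2)
(Q(21 - 1*14, -9) + 4124)*(j - 3176) = (((-9)**2 + (21 - 1*14)**2) + 4124)*(-168 - 3176) = ((81 + (21 - 14)**2) + 4124)*(-3344) = ((81 + 7**2) + 4124)*(-3344) = ((81 + 49) + 4124)*(-3344) = (130 + 4124)*(-3344) = 4254*(-3344) = -14225376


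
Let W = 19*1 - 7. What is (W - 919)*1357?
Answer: -1230799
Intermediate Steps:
W = 12 (W = 19 - 7 = 12)
(W - 919)*1357 = (12 - 919)*1357 = -907*1357 = -1230799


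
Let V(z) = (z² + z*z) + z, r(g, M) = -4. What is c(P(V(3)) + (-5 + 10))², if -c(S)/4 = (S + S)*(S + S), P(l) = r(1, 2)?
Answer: 256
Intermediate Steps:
V(z) = z + 2*z² (V(z) = (z² + z²) + z = 2*z² + z = z + 2*z²)
P(l) = -4
c(S) = -16*S² (c(S) = -4*(S + S)*(S + S) = -4*2*S*2*S = -16*S²)
c(P(V(3)) + (-5 + 10))² = (-16*(-4 + (-5 + 10))²)² = (-16*(-4 + 5)²)² = (-16*1²)² = (-16*1)² = (-16)² = 256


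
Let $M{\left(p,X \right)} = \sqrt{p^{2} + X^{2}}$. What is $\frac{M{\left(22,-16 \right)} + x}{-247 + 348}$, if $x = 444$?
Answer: $\frac{444}{101} + \frac{2 \sqrt{185}}{101} \approx 4.6654$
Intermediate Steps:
$M{\left(p,X \right)} = \sqrt{X^{2} + p^{2}}$
$\frac{M{\left(22,-16 \right)} + x}{-247 + 348} = \frac{\sqrt{\left(-16\right)^{2} + 22^{2}} + 444}{-247 + 348} = \frac{\sqrt{256 + 484} + 444}{101} = \left(\sqrt{740} + 444\right) \frac{1}{101} = \left(2 \sqrt{185} + 444\right) \frac{1}{101} = \left(444 + 2 \sqrt{185}\right) \frac{1}{101} = \frac{444}{101} + \frac{2 \sqrt{185}}{101}$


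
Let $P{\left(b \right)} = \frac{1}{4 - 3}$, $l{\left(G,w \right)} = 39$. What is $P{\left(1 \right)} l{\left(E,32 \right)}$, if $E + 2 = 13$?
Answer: $39$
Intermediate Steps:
$E = 11$ ($E = -2 + 13 = 11$)
$P{\left(b \right)} = 1$ ($P{\left(b \right)} = 1^{-1} = 1$)
$P{\left(1 \right)} l{\left(E,32 \right)} = 1 \cdot 39 = 39$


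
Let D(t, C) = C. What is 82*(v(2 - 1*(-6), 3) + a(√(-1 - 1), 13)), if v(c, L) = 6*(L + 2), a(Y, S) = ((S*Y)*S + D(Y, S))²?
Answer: -4667686 + 360308*I*√2 ≈ -4.6677e+6 + 5.0955e+5*I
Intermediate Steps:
a(Y, S) = (S + Y*S²)² (a(Y, S) = ((S*Y)*S + S)² = (Y*S² + S)² = (S + Y*S²)²)
v(c, L) = 12 + 6*L (v(c, L) = 6*(2 + L) = 12 + 6*L)
82*(v(2 - 1*(-6), 3) + a(√(-1 - 1), 13)) = 82*((12 + 6*3) + 13²*(1 + 13*√(-1 - 1))²) = 82*((12 + 18) + 169*(1 + 13*√(-2))²) = 82*(30 + 169*(1 + 13*(I*√2))²) = 82*(30 + 169*(1 + 13*I*√2)²) = 2460 + 13858*(1 + 13*I*√2)²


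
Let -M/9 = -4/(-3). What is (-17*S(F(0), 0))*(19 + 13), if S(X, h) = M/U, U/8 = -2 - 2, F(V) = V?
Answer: -204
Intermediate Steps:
U = -32 (U = 8*(-2 - 2) = 8*(-4) = -32)
M = -12 (M = -(-36)/(-3) = -(-36)*(-1)/3 = -9*4/3 = -12)
S(X, h) = 3/8 (S(X, h) = -12/(-32) = -12*(-1/32) = 3/8)
(-17*S(F(0), 0))*(19 + 13) = (-17*3/8)*(19 + 13) = -51/8*32 = -204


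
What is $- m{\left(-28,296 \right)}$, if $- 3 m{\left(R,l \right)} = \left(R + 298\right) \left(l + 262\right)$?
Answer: $50220$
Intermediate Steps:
$m{\left(R,l \right)} = - \frac{\left(262 + l\right) \left(298 + R\right)}{3}$ ($m{\left(R,l \right)} = - \frac{\left(R + 298\right) \left(l + 262\right)}{3} = - \frac{\left(298 + R\right) \left(262 + l\right)}{3} = - \frac{\left(262 + l\right) \left(298 + R\right)}{3}$)
$- m{\left(-28,296 \right)} = - (- \frac{78076}{3} - \frac{88208}{3} - - \frac{7336}{3} - \left(- \frac{28}{3}\right) 296) = - (- \frac{78076}{3} - \frac{88208}{3} + \frac{7336}{3} + \frac{8288}{3}) = \left(-1\right) \left(-50220\right) = 50220$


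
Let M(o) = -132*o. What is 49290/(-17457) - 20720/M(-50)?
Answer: -520472/87285 ≈ -5.9629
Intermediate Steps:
49290/(-17457) - 20720/M(-50) = 49290/(-17457) - 20720/((-132*(-50))) = 49290*(-1/17457) - 20720/6600 = -16430/5819 - 20720*1/6600 = -16430/5819 - 518/165 = -520472/87285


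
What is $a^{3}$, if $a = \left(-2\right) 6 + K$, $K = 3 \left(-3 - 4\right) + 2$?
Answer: $-29791$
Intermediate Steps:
$K = -19$ ($K = 3 \left(-3 - 4\right) + 2 = 3 \left(-7\right) + 2 = -21 + 2 = -19$)
$a = -31$ ($a = \left(-2\right) 6 - 19 = -12 - 19 = -31$)
$a^{3} = \left(-31\right)^{3} = -29791$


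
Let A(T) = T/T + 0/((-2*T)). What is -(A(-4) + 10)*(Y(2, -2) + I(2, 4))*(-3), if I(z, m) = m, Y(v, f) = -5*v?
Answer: -198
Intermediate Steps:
A(T) = 1 (A(T) = 1 + 0*(-1/(2*T)) = 1 + 0 = 1)
-(A(-4) + 10)*(Y(2, -2) + I(2, 4))*(-3) = -(1 + 10)*(-5*2 + 4)*(-3) = -11*(-10 + 4)*(-3) = -11*(-6*(-3)) = -11*18 = -1*198 = -198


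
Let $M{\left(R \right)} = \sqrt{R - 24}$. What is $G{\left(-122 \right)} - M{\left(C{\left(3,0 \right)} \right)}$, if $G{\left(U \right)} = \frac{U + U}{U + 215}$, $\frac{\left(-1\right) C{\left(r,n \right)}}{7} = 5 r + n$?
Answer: $- \frac{244}{93} - i \sqrt{129} \approx -2.6237 - 11.358 i$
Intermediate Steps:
$C{\left(r,n \right)} = - 35 r - 7 n$ ($C{\left(r,n \right)} = - 7 \left(5 r + n\right) = - 7 \left(n + 5 r\right) = - 35 r - 7 n$)
$M{\left(R \right)} = \sqrt{-24 + R}$
$G{\left(U \right)} = \frac{2 U}{215 + U}$
$G{\left(-122 \right)} - M{\left(C{\left(3,0 \right)} \right)} = 2 \left(-122\right) \frac{1}{215 - 122} - \sqrt{-24 - 105} = 2 \left(-122\right) \frac{1}{93} - \sqrt{-24 + \left(-105 + 0\right)} = 2 \left(-122\right) \frac{1}{93} - \sqrt{-24 - 105} = - \frac{244}{93} - \sqrt{-129} = - \frac{244}{93} - i \sqrt{129}$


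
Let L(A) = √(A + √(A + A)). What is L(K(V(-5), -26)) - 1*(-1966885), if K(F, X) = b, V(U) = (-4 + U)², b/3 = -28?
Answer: 1966885 + √(-84 + 2*I*√42) ≈ 1.9669e+6 + 9.1922*I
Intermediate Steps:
b = -84 (b = 3*(-28) = -84)
K(F, X) = -84
L(A) = √(A + √2*√A) (L(A) = √(A + √(2*A)) = √(A + √2*√A))
L(K(V(-5), -26)) - 1*(-1966885) = √(-84 + √2*√(-84)) - 1*(-1966885) = √(-84 + √2*(2*I*√21)) + 1966885 = √(-84 + 2*I*√42) + 1966885 = 1966885 + √(-84 + 2*I*√42)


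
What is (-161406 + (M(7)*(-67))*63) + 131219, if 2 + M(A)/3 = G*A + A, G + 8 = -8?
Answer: 1324754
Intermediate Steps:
G = -16 (G = -8 - 8 = -16)
M(A) = -6 - 45*A (M(A) = -6 + 3*(-16*A + A) = -6 + 3*(-15*A) = -6 - 45*A)
(-161406 + (M(7)*(-67))*63) + 131219 = (-161406 + ((-6 - 45*7)*(-67))*63) + 131219 = (-161406 + ((-6 - 315)*(-67))*63) + 131219 = (-161406 - 321*(-67)*63) + 131219 = (-161406 + 21507*63) + 131219 = (-161406 + 1354941) + 131219 = 1193535 + 131219 = 1324754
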